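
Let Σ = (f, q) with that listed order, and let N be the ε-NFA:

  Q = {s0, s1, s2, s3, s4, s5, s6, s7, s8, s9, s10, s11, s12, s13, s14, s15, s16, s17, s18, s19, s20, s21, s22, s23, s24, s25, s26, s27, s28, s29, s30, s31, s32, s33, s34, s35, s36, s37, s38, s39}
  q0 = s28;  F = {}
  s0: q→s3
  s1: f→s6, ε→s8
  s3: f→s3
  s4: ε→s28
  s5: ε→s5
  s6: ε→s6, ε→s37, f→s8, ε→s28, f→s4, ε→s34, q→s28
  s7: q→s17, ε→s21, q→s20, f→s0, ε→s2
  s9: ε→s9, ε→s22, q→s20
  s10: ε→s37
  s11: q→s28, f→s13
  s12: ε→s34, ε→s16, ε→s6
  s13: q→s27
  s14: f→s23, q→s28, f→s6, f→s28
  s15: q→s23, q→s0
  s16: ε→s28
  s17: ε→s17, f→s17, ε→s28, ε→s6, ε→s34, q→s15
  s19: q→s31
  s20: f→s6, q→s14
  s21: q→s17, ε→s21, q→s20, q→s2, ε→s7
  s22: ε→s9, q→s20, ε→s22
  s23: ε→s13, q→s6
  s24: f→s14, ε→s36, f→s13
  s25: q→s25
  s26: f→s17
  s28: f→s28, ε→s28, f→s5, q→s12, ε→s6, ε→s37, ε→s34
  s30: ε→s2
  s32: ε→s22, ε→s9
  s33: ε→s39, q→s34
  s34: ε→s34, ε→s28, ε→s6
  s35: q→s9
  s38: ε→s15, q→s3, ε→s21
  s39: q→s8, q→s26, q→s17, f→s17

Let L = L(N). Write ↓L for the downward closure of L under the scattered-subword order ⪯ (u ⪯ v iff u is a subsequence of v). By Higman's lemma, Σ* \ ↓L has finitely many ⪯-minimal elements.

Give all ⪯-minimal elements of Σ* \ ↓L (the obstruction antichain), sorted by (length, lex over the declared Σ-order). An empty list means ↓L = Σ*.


|Q|=40, |F|=0, |δ|=82 (39 ε).
min D↑ (1 st, q0=0, F={0}): 0:f→0,q→0.
ε ∈ L(D↑) ⇒ ↓L = ∅.

Antichain: [ε].


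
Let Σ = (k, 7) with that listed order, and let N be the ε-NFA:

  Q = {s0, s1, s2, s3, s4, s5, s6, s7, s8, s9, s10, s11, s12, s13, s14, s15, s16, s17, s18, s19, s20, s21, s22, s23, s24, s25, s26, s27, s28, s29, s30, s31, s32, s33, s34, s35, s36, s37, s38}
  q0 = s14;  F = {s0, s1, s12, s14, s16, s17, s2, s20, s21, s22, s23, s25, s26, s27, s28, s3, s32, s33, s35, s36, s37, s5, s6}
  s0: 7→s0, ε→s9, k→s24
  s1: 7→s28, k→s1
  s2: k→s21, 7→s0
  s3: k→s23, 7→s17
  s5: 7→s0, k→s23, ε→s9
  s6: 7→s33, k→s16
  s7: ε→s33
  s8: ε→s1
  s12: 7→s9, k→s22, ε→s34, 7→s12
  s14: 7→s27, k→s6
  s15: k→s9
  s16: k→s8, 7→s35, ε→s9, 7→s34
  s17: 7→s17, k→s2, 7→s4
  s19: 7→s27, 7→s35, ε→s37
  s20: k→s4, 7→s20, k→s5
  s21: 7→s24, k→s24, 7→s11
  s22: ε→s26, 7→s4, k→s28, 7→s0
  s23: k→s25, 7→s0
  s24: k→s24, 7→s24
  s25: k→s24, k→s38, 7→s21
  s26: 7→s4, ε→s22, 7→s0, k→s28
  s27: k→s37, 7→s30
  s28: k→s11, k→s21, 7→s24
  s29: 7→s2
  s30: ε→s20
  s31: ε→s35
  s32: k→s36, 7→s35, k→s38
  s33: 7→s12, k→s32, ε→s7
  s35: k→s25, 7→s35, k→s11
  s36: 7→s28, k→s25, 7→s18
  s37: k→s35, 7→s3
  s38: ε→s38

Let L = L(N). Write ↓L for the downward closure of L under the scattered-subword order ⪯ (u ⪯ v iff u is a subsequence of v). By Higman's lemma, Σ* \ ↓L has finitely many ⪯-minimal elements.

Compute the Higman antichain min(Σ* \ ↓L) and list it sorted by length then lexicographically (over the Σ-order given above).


A = [kkk77, kk7kk, 7kkkk, 77k7k, k77kk7].

|Q|=39, |F|=23, |δ|=77 (13 ε).
min D↑ (23 st, q0=0, F={21}): 0:k→1,7→2 1:k→3,7→4 2:k→5,7→6 3:k→7,7→8 4:k→9,7→10 5:k→8,7→11 6:k→12,7→6 7:k→7,7→13 8:k→14,7→8 9:k→15,7→8 10:k→16,7→10 11:k→17,7→18 12:k→17,7→19 13:k→20,7→21 14:k→21,7→20 15:k→14,7→13 16:k→13,7→19 17:k→14,7→19 18:k→22,7→18 19:k→21,7→19 20:k→21,7→21 21:k→21,7→21 22:k→20,7→19.
'kkk77': N↓-sim [33, 29, 21, 10, 5, 2] end={s11,s24} ∉↓L; 5/5 deletions ∈↓L.
'kk7kk': N↓-sim [33, 29, 21, 12, 5, 2] end={s24,s38} rej; 5/5 single-dels accept.
'7kkkk': |S_i|=[33, 28, 21, 13, 5, 2] end={s24,s38} ∉↓L; 5/5 deletions ∈↓L.
'77k7k': N↓-sim [33, 28, 22, 14, 6, 1] end={s24} ∉↓L; 5/5 single-dels accept.
'k77kk7': |S_i|=[33, 29, 23, 17, 12, 5, 2] end={s11,s24} ∉↓L; 6/6 del acc.
5 obstructions.


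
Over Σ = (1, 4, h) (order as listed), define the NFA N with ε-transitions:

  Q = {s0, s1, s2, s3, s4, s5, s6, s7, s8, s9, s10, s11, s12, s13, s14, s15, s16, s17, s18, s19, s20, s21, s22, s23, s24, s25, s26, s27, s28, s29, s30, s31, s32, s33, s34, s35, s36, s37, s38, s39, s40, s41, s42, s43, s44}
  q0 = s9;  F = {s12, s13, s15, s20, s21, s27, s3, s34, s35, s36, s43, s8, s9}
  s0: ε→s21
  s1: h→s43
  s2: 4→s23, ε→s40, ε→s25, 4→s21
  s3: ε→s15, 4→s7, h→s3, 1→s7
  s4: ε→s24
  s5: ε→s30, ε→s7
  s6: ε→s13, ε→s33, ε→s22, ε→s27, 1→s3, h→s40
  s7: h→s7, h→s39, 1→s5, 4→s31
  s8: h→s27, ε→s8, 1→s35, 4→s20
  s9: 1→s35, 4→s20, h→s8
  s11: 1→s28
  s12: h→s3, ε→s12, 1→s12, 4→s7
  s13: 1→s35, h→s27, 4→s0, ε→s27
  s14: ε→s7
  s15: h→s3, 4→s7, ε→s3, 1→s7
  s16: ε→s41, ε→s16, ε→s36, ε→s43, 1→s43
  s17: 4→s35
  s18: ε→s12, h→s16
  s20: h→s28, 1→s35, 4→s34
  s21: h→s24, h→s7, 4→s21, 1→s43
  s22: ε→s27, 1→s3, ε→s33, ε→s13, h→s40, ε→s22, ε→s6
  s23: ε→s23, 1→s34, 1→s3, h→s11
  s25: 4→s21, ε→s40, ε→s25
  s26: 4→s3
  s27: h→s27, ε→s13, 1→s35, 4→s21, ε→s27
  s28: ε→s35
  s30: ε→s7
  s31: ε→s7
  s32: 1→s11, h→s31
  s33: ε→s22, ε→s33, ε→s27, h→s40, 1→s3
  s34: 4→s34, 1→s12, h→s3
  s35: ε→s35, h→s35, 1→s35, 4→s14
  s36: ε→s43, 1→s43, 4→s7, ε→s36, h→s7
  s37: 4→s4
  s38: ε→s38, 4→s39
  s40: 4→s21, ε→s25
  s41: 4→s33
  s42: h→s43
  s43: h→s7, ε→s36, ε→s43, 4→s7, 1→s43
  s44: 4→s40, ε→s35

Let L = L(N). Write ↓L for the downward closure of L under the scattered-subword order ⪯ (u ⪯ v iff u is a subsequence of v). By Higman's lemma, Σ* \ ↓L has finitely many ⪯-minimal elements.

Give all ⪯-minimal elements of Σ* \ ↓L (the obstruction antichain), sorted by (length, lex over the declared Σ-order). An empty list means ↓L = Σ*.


|Q|=45, |F|=13, |δ|=115 (45 ε).
min D↑ (11 st, q0=0, F={4}): 0:1→1,4→2,h→3 1:1→1,4→4,h→1 2:1→1,4→5,h→1 3:1→1,4→2,h→6 4:1→4,4→4,h→4 5:1→7,4→5,h→8 6:1→1,4→9,h→6 7:1→7,4→4,h→8 8:1→4,4→4,h→8 9:1→10,4→9,h→4 10:1→10,4→4,h→4 (ε-aug+det+¬).
'14': |S_i|=[22, 12, 6] end={s14,s30,s31,s39,s5,s7} rej; 2/2 single-dels accept.
'4h4': |S_i|=[22, 18, 11, 6] end={s14,s30,s31,s39,s5,s7} ∉↓L; 3/3 deletions ∈↓L.
'44h1': |S_i|=[22, 18, 14, 8, 5] end={s30,s31,s39,s5,s7} rej; 4/4 single-dels accept.
'hh4h': run [22, 21, 17, 11, 6] end={s24,s30,s31,s39,s5,s7} ∉↓L; 4/4 del acc.
4 obstructions.

min(Σ*\↓L) = [14, 4h4, 44h1, hh4h].


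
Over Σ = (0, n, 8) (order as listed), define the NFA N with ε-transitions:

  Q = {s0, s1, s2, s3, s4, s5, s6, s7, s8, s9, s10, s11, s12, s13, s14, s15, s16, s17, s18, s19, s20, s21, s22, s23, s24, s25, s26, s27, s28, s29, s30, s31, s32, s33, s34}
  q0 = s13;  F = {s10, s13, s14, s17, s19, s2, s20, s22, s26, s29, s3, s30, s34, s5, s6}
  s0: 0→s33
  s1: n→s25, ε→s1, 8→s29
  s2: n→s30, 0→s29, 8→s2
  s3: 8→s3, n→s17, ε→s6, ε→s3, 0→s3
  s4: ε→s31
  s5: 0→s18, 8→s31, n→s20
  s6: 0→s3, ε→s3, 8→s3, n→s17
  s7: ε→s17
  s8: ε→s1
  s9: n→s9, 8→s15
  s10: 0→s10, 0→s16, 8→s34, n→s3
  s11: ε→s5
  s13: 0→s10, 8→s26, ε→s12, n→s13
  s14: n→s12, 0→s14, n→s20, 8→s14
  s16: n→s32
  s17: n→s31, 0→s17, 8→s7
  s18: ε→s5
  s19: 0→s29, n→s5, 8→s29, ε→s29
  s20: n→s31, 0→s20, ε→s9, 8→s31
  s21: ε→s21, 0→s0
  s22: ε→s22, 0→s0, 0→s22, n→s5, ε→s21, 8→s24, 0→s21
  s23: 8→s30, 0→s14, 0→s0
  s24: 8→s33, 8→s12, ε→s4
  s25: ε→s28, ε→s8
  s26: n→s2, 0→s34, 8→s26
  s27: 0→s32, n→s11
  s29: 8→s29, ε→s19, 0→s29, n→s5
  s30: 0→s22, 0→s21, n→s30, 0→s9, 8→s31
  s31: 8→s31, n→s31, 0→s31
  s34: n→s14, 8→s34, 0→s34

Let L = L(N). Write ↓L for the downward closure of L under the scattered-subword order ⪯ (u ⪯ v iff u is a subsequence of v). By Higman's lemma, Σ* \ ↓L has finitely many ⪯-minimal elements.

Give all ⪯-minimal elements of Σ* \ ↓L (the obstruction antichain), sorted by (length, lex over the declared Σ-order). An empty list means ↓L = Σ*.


|Q|=35, |F|=15, |δ|=87 (19 ε).
min D↑ (14 st, q0=0, F={10}): 0:0→1,n→0,8→2 1:0→1,n→3,8→4 2:0→4,n→5,8→2 3:0→3,n→6,8→3 4:0→4,n→7,8→4 5:0→8,n→9,8→5 6:0→6,n→10,8→6 7:0→7,n→11,8→7 8:0→8,n→12,8→8 9:0→13,n→9,8→10 10:0→10,n→10,8→10 11:0→11,n→10,8→10 12:0→12,n→11,8→10 13:0→13,n→12,8→10.
'0nnn': |S_i|=[28, 24, 13, 7, 3] end={s15,s31,s9} — reject; 4/4 single-dels accept.
'8nn8': run [28, 24, 20, 14, 6] end={s12,s15,s24,s31,s33,s4} — reject; 4/4 single-dels accept.
2 minimals (antichain).

min(Σ*\↓L) = [0nnn, 8nn8].


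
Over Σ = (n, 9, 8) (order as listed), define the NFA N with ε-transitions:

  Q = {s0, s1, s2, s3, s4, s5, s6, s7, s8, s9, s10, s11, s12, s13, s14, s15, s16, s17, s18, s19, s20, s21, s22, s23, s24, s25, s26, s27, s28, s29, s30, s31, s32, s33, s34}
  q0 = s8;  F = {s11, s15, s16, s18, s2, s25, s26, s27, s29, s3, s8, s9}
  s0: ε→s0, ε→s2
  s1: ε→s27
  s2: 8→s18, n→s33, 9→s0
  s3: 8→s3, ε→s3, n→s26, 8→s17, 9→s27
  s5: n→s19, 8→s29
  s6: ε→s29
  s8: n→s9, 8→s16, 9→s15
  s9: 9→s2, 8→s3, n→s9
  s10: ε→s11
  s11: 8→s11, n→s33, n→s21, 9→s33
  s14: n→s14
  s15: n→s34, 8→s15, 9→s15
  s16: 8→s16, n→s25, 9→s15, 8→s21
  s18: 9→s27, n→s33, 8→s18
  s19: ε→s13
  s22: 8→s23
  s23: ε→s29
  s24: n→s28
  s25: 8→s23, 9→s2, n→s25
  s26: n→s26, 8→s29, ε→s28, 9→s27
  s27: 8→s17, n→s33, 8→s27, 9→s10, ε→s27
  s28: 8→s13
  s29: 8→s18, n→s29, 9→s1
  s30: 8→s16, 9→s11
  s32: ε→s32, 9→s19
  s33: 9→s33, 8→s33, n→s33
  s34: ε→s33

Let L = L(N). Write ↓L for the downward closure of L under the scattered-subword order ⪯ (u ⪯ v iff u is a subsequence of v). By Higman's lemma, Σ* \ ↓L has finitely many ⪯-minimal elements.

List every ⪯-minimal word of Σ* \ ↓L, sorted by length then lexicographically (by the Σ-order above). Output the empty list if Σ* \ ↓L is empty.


|Q|=35, |F|=12, |δ|=64 (12 ε).
min D↑ (13 st, q0=0, F={6}): 0:n→1,9→2,8→3 1:n→1,9→4,8→5 2:n→6,9→2,8→2 3:n→7,9→2,8→3 4:n→6,9→4,8→8 5:n→9,9→10,8→5 6:n→6,9→6,8→6 7:n→7,9→4,8→11 8:n→6,9→10,8→8 9:n→9,9→10,8→11 10:n→6,9→12,8→10 11:n→11,9→10,8→8 12:n→6,9→6,8→12 [Hopcroft].
'9n': N↓-sim [22, 12, 3] end={s21,s33,s34} ∉↓L; 2/2 deletions ∈↓L.
'n8999': N↓-sim [22, 19, 14, 7, 4, 1] end={s33} rej; 5/5 deletions ∈↓L.
'8n88n': N↓-sim [22, 20, 17, 11, 7, 2] end={s21,s33} — reject; 5/5 deletions ∈↓L.
3 words, ⪯-incomp.

A = [9n, n8999, 8n88n].


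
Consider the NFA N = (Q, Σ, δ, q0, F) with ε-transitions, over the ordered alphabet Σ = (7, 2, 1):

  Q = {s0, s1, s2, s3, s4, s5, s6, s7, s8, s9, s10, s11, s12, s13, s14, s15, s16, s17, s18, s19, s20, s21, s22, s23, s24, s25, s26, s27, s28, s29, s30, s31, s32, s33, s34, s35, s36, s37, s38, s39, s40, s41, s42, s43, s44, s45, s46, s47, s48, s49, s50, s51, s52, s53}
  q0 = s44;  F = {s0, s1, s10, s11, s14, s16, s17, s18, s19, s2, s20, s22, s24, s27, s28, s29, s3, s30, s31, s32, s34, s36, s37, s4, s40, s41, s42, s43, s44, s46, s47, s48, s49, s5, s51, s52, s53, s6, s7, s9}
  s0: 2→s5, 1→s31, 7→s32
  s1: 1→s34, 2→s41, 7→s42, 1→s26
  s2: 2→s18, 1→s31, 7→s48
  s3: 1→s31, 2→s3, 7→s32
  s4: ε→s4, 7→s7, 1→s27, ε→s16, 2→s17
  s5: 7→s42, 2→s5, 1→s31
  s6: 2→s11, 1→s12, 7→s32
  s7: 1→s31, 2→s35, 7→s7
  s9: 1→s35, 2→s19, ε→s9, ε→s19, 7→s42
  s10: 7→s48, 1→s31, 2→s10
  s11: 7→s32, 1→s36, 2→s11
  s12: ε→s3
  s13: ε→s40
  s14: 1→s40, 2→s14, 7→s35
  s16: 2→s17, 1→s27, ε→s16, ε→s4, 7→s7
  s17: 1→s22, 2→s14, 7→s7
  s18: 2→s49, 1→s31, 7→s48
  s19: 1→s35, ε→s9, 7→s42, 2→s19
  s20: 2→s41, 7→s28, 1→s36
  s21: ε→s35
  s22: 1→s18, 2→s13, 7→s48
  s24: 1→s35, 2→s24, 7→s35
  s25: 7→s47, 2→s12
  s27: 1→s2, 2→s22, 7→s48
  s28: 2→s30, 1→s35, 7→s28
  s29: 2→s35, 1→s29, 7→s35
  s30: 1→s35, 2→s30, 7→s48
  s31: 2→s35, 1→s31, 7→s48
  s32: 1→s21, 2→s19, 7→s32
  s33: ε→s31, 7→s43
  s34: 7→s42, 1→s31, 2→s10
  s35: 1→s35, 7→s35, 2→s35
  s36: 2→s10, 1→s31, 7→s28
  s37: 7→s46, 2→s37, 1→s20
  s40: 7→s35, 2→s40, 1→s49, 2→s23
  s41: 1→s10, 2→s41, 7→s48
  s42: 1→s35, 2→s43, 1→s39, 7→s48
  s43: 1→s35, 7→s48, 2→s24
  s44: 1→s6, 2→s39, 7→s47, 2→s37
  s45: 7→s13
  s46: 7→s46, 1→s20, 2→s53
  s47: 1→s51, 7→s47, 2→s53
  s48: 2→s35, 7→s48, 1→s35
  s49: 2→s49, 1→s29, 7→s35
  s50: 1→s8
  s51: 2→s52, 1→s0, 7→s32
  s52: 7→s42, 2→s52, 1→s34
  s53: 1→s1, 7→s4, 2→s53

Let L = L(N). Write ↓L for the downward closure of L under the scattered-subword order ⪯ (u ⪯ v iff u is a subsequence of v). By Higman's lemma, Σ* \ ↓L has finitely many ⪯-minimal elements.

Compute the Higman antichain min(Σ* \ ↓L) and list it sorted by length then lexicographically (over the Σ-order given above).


|Q|=54, |F|=40, |δ|=143 (11 ε).
min D↑ (39 st, q0=0, F={19}): 0:7→1,2→2,1→3 1:7→1,2→4,1→5 2:7→6,2→2,1→7 3:7→8,2→9,1→10 4:7→11,2→4,1→12 5:7→8,2→13,1→14 6:7→6,2→4,1→7 7:7→15,2→16,1→17 8:7→8,2→18,1→19 9:7→8,2→9,1→17 10:7→8,2→10,1→20 11:7→21,2→22,1→23 12:7→24,2→16,1→25 13:7→24,2→13,1→25 14:7→8,2→26,1→20 15:7→15,2→27,1→19 16:7→28,2→16,1→29 17:7→15,2→29,1→20 18:7→24,2→18,1→19 19:7→19,2→19,1→19 20:7→28,2→19,1→20 21:7→21,2→19,1→20 22:7→21,2→30,1→31 23:7→28,2→31,1→32 24:7→28,2→33,1→19 25:7→24,2→29,1→20 26:7→24,2→26,1→20 27:7→28,2→27,1→19 28:7→28,2→19,1→19 29:7→28,2→29,1→20 30:7→19,2→30,1→34 31:7→28,2→34,1→35 32:7→28,2→35,1→20 33:7→28,2→36,1→19 34:7→19,2→34,1→37 35:7→28,2→37,1→20 36:7→19,2→36,1→19 37:7→19,2→37,1→38 38:7→19,2→19,1→38 (ε-aug+det+¬).
'171': |S_i|=[47, 37, 12, 3] end={s21,s35,s39} rej; 3/3 del acc.
'1112': N↓-sim [47, 37, 25, 6, 1] end={s35} — reject; 4/4 del acc.
'72772': |S_i|=[47, 41, 32, 21, 4, 1] end={s35} — reject; 5/5 deletions ∈↓L.
'21272': N↓-sim [47, 41, 26, 15, 2, 1] end={s35} — reject; 5/5 del acc.
'727227': run [47, 41, 32, 21, 15, 8, 1] end={s35} — reject; 6/6 single-dels accept.
5 minimals (antichain).

min(Σ*\↓L) = [171, 1112, 72772, 21272, 727227].


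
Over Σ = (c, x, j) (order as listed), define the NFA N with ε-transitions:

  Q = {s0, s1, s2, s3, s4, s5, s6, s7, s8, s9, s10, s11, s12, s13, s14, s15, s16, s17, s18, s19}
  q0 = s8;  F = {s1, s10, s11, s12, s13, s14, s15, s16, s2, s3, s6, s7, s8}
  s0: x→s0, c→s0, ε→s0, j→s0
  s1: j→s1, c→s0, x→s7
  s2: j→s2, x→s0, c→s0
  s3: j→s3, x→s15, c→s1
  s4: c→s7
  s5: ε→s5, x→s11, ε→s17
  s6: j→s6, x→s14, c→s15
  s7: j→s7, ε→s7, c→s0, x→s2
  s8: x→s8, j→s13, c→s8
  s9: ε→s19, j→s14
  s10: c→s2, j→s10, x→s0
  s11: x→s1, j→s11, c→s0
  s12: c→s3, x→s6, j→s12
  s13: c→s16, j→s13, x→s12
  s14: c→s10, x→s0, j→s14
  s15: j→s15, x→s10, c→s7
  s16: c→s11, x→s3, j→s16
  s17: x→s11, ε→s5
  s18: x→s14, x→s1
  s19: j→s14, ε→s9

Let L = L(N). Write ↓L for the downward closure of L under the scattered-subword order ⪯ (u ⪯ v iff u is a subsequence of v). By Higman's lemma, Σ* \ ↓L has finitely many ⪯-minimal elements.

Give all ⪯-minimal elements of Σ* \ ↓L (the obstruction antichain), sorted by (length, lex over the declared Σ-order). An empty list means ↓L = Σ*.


A = [jccc, jxxxx].

|Q|=20, |F|=13, |δ|=56 (7 ε).
min D↑ (14 st, q0=0, F={7}): 0:c→0,x→0,j→1 1:c→2,x→3,j→1 2:c→4,x→5,j→2 3:c→5,x→6,j→3 4:c→7,x→8,j→4 5:c→8,x→9,j→5 6:c→9,x→10,j→6 7:c→7,x→7,j→7 8:c→7,x→11,j→8 9:c→11,x→12,j→9 10:c→12,x→7,j→10 11:c→7,x→13,j→11 12:c→13,x→7,j→12 13:c→7,x→7,j→13 (ε-aug+det+¬).
'jccc': |S_i|=[14, 13, 9, 5, 1] end={s0} — reject; 4/4 single-dels accept.
'jxxxx': run [14, 13, 10, 7, 4, 1] end={s0} — reject; 5/5 deletions ∈↓L.
2 minimals (antichain).


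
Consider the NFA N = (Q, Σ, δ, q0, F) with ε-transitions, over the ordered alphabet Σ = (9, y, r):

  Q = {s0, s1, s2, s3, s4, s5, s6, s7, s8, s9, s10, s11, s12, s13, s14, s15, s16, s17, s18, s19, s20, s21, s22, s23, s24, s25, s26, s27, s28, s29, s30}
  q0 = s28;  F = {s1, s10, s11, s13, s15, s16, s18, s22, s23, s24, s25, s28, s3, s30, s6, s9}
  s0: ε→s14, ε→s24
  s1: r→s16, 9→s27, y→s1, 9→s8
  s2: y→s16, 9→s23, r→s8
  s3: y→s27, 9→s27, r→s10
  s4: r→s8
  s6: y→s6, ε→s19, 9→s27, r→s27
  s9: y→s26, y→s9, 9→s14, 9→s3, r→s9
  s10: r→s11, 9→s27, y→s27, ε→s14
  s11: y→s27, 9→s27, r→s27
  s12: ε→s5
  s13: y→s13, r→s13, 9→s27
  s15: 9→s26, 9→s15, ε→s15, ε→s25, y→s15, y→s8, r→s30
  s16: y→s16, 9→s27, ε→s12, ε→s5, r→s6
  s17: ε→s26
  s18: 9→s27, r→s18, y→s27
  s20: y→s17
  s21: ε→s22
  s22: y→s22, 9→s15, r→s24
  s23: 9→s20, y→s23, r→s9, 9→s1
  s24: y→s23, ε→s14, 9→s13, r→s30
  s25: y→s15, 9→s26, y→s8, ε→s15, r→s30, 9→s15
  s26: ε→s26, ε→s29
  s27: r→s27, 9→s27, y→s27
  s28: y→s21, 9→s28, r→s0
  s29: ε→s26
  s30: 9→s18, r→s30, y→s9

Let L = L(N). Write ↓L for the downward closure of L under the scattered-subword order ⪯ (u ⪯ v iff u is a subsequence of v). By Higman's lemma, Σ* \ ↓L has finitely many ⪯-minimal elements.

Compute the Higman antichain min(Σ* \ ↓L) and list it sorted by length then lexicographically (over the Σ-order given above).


Antichain: [r99, rr9y, y9r9y, ry9rrr].

|Q|=31, |F|=16, |δ|=80 (16 ε).
min D↑ (16 st, q0=0, F={7}): 0:9→0,y→1,r→2 1:9→3,y→1,r→2 2:9→4,y→5,r→6 3:9→3,y→3,r→6 4:9→7,y→4,r→4 5:9→8,y→5,r→9 6:9→10,y→9,r→6 7:9→7,y→7,r→7 8:9→7,y→8,r→11 9:9→12,y→9,r→9 10:9→7,y→7,r→10 11:9→7,y→11,r→13 12:9→7,y→7,r→14 13:9→7,y→13,r→7 14:9→7,y→7,r→15 15:9→7,y→7,r→7 (ε-aug+det+¬).
'r99': run [28, 23, 18, 2] end={s27,s8} rej; 3/3 deletions ∈↓L.
'rr9y': |S_i|=[28, 23, 16, 6, 1] end={s27} ∉↓L; 4/4 deletions ∈↓L.
'y9r9y': N↓-sim [28, 26, 22, 16, 6, 1] end={s27} rej; 5/5 single-dels accept.
'ry9rrr': |S_i|=[28, 23, 19, 16, 9, 4, 1] end={s27} rej; 6/6 del acc.
4 minimals (antichain).


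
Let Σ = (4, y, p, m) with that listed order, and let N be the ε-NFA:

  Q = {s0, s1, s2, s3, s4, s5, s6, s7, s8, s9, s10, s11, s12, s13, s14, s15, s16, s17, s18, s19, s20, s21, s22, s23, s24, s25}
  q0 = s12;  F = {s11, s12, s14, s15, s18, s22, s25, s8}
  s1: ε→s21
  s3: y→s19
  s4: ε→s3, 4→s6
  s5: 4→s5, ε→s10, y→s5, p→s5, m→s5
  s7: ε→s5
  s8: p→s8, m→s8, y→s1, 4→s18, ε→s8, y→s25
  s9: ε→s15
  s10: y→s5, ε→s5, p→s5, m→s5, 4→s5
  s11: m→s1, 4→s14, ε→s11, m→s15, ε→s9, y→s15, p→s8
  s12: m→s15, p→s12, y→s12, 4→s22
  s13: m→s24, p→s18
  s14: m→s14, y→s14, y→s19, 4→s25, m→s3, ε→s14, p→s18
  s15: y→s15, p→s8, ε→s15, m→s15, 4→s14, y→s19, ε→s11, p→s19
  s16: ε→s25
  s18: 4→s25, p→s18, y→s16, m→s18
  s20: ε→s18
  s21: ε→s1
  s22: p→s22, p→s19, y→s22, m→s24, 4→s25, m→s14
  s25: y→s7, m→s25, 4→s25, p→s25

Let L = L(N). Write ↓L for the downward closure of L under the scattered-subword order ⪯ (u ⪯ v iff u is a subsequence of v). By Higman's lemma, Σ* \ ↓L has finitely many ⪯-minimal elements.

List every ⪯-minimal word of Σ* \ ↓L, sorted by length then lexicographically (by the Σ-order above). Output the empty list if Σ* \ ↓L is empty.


|Q|=26, |F|=8, |δ|=67 (15 ε).
min D↑ (8 st, q0=0, F={6}): 0:4→1,y→0,p→0,m→2 1:4→3,y→1,p→1,m→4 2:4→4,y→2,p→5,m→2 3:4→3,y→6,p→3,m→3 4:4→3,y→4,p→7,m→4 5:4→7,y→3,p→5,m→5 6:4→6,y→6,p→6,m→6 7:4→3,y→3,p→7,m→7 (ε-aug+det+¬).
'44y': N↓-sim [18, 11, 4, 3] end={s10,s5,s7} — reject; 3/3 deletions ∈↓L.
'mpyy': |S_i|=[18, 16, 10, 7, 3] end={s10,s5,s7} ∉↓L; 4/4 single-dels accept.
2 words, ⪯-incomp.

A = [44y, mpyy].


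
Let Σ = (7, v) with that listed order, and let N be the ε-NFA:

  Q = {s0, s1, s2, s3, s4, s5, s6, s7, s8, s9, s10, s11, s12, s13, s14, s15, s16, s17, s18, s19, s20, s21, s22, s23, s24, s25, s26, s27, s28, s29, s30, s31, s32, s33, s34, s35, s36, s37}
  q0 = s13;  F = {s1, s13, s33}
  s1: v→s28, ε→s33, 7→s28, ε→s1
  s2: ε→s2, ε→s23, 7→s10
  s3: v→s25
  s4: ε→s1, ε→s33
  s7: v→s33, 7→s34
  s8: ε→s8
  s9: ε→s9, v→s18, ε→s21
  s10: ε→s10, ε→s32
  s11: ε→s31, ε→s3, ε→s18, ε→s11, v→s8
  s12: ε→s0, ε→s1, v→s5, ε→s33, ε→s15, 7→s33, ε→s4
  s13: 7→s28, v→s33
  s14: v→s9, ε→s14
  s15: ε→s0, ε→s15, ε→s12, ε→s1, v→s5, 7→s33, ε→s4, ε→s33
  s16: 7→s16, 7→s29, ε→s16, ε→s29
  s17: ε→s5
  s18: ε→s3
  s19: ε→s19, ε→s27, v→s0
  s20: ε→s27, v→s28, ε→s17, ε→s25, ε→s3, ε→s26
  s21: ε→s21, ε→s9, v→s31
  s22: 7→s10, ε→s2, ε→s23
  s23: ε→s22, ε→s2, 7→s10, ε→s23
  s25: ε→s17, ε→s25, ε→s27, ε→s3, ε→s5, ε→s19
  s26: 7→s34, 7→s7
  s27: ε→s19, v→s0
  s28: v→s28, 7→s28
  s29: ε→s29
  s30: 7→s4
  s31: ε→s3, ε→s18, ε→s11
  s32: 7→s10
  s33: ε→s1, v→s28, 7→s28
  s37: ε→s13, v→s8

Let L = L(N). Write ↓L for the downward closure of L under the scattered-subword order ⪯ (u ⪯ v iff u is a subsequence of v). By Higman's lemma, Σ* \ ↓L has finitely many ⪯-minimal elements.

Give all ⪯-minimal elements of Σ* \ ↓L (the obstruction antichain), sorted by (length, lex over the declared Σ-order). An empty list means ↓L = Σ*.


min(Σ*\↓L) = [7, vv].

|Q|=38, |F|=3, |δ|=90 (58 ε).
min D↑ (3 st, q0=0, F={1}): 0:7→1,v→2 1:7→1,v→1 2:7→1,v→1 (ε-aug+det+¬).
'7': run [4, 1] end={s28} rej; 1/1 single-dels accept.
'vv': |S_i|=[4, 3, 1] end={s28} ∉↓L; 2/2 del acc.
2 obstructions.


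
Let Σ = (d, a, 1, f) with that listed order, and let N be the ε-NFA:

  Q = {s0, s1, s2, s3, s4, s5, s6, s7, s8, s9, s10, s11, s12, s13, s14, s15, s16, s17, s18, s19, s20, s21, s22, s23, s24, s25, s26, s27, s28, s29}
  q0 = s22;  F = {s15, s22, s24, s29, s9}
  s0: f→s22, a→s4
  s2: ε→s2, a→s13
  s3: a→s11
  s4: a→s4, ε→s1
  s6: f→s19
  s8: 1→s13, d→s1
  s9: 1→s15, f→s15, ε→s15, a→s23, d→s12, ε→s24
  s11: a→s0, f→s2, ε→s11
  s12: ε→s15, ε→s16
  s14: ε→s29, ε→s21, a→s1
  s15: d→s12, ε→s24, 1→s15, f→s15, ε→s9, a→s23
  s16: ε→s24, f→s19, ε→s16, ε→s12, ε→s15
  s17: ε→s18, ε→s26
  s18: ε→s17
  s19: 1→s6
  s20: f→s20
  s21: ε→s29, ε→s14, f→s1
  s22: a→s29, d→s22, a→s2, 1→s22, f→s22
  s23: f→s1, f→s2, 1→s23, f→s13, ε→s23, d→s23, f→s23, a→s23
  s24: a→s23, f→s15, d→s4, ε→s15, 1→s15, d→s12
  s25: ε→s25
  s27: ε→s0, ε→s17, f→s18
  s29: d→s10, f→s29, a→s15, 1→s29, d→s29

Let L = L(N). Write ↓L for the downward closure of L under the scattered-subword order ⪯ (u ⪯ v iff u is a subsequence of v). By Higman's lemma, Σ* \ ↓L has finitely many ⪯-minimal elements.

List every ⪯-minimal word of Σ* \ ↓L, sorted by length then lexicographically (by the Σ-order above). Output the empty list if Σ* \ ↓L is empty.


|Q|=30, |F|=5, |δ|=71 (25 ε).
min D↑ (4 st, q0=0, F={3}): 0:d→0,a→1,1→0,f→0 1:d→1,a→2,1→1,f→1 2:d→2,a→3,1→2,f→2 3:d→3,a→3,1→3,f→3.
'aaa': run [15, 14, 12, 5] end={s1,s13,s2,s23,s4} — reject; 3/3 single-dels accept.
1 obstructions.

A = [aaa].


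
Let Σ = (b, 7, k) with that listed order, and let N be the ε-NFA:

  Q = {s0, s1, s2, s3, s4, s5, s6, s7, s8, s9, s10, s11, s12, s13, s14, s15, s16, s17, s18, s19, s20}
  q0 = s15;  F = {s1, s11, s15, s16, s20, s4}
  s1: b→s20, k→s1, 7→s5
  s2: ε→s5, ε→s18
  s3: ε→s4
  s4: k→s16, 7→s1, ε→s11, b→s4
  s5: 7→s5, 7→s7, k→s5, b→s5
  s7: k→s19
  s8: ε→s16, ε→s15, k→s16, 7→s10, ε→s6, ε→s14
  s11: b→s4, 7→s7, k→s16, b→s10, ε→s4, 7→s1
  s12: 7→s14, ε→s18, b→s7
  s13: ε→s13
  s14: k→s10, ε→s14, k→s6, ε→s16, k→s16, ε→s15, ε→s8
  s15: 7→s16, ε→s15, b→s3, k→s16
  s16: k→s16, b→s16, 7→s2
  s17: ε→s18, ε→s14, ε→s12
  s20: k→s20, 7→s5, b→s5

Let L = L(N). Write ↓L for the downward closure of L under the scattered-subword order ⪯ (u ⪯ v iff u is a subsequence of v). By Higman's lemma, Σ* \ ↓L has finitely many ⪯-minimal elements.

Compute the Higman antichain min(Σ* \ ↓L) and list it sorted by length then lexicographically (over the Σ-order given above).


|Q|=21, |F|=6, |δ|=51 (19 ε).
min D↑ (6 st, q0=0, F={4}): 0:b→1,7→2,k→2 1:b→1,7→3,k→2 2:b→2,7→4,k→2 3:b→5,7→4,k→3 4:b→4,7→4,k→4 5:b→4,7→4,k→5 [Hopcroft].
'77': run [13, 8, 5] end={s18,s19,s2,s5,s7} ∉↓L; 2/2 del acc.
'k7': run [13, 8, 5] end={s18,s19,s2,s5,s7} ∉↓L; 2/2 single-dels accept.
'b7bb': N↓-sim [13, 12, 7, 4, 3] end={s19,s5,s7} ∉↓L; 4/4 del acc.
3 obstructions.

min(Σ*\↓L) = [77, k7, b7bb].


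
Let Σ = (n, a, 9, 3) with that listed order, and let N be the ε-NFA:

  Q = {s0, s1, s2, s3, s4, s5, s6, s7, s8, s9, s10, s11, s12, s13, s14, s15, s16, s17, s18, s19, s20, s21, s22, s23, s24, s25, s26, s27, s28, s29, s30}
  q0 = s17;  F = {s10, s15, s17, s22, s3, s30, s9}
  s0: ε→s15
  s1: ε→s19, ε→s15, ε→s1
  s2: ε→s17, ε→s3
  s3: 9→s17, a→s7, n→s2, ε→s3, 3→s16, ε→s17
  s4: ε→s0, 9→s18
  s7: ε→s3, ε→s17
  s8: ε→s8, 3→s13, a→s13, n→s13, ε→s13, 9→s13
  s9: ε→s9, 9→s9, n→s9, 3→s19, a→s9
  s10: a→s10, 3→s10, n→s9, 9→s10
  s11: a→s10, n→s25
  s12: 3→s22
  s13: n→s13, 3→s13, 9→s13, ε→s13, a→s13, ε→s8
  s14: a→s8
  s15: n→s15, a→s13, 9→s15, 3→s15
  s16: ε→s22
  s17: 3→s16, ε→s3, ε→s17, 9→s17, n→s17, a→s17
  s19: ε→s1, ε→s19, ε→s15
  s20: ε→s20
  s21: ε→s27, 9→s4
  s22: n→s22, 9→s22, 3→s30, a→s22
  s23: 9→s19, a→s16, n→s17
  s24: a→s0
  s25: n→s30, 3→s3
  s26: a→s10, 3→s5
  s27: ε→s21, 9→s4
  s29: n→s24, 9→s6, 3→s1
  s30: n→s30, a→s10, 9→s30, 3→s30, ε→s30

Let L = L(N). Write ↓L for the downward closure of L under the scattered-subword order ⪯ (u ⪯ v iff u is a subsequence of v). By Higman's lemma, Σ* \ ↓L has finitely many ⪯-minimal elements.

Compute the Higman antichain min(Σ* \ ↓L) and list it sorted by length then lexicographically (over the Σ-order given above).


A = [33an3a].

|Q|=31, |F|=7, |δ|=80 (26 ε).
min D↑ (7 st, q0=0, F={6}): 0:n→0,a→0,9→0,3→1 1:n→1,a→1,9→1,3→2 2:n→2,a→3,9→2,3→2 3:n→4,a→3,9→3,3→3 4:n→4,a→4,9→4,3→5 5:n→5,a→6,9→5,3→5 6:n→6,a→6,9→6,3→6.
'33an3a': run [14, 10, 8, 7, 6, 5, 2] end={s13,s8} rej; 6/6 single-dels accept.
1 obstructions.


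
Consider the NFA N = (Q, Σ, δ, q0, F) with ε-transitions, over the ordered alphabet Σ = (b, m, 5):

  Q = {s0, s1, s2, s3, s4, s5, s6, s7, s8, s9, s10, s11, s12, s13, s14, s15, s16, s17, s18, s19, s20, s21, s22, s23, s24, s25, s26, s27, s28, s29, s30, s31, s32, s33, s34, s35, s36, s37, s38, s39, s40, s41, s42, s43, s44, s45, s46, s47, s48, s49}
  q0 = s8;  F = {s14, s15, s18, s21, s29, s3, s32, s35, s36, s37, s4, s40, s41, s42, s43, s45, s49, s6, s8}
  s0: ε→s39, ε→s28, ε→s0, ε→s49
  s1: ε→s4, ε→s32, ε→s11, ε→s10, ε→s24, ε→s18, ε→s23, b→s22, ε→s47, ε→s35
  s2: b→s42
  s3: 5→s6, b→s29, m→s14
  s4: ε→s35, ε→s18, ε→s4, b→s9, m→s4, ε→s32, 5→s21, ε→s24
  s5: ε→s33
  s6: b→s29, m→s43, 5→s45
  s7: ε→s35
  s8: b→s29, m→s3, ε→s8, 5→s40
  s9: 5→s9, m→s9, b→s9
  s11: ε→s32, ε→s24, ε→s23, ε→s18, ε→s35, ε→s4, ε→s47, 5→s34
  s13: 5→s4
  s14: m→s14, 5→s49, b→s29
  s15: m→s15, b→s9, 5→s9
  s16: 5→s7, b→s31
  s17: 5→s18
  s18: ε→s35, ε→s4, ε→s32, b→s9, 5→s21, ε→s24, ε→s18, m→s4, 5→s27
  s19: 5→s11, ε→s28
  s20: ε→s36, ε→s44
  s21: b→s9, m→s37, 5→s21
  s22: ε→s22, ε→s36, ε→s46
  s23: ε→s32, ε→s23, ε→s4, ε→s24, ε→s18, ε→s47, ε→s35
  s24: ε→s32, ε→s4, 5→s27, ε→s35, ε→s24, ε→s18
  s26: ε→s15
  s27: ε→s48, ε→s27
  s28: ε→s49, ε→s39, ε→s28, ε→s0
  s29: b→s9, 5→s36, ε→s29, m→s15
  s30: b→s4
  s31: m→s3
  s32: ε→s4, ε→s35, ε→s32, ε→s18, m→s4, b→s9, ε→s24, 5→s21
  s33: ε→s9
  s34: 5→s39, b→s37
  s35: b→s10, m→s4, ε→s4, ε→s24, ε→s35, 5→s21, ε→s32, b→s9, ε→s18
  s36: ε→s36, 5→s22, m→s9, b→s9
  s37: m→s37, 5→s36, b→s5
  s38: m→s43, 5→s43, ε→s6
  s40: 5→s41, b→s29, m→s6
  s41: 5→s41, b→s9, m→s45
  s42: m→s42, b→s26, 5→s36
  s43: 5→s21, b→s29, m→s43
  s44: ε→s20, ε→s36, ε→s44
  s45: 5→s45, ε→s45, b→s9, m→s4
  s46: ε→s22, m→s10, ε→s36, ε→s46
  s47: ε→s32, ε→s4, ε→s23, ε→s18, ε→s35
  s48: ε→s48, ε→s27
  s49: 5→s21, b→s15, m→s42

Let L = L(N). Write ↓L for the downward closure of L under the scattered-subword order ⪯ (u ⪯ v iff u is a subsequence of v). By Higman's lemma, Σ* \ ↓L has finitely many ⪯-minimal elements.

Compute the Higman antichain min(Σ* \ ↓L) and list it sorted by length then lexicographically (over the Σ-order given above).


|Q|=50, |F|=19, |δ|=164 (86 ε).
min D↑ (17 st, q0=0, F={4}): 0:b→1,m→2,5→3 1:b→4,m→5,5→6 2:b→1,m→7,5→8 3:b→1,m→8,5→9 4:b→4,m→4,5→4 5:b→4,m→5,5→4 6:b→4,m→4,5→6 7:b→1,m→7,5→10 8:b→1,m→11,5→12 9:b→4,m→12,5→9 10:b→5,m→13,5→14 11:b→1,m→11,5→14 12:b→4,m→15,5→12 13:b→5,m→13,5→6 14:b→4,m→16,5→14 15:b→4,m→15,5→14 16:b→4,m→16,5→6.
'bb': run [29, 10, 1] end={s9} rej; 2/2 deletions ∈↓L.
'bm5': run [29, 10, 3, 1] end={s9} — reject; 3/3 del acc.
'b5m': run [29, 10, 5, 2] end={s10,s9} rej; 3/3 del acc.
'55b': N↓-sim [29, 26, 18, 4] end={s10,s33,s5,s9} — reject; 3/3 single-dels accept.
'mm5b5': |S_i|=[29, 26, 23, 15, 5, 1] end={s9} ∉↓L; 5/5 single-dels accept.
'mm5m5m': |S_i|=[29, 26, 23, 15, 11, 5, 2] end={s10,s9} ∉↓L; 6/6 del acc.
6 words, ⪯-incomp.

A = [bb, bm5, b5m, 55b, mm5b5, mm5m5m].


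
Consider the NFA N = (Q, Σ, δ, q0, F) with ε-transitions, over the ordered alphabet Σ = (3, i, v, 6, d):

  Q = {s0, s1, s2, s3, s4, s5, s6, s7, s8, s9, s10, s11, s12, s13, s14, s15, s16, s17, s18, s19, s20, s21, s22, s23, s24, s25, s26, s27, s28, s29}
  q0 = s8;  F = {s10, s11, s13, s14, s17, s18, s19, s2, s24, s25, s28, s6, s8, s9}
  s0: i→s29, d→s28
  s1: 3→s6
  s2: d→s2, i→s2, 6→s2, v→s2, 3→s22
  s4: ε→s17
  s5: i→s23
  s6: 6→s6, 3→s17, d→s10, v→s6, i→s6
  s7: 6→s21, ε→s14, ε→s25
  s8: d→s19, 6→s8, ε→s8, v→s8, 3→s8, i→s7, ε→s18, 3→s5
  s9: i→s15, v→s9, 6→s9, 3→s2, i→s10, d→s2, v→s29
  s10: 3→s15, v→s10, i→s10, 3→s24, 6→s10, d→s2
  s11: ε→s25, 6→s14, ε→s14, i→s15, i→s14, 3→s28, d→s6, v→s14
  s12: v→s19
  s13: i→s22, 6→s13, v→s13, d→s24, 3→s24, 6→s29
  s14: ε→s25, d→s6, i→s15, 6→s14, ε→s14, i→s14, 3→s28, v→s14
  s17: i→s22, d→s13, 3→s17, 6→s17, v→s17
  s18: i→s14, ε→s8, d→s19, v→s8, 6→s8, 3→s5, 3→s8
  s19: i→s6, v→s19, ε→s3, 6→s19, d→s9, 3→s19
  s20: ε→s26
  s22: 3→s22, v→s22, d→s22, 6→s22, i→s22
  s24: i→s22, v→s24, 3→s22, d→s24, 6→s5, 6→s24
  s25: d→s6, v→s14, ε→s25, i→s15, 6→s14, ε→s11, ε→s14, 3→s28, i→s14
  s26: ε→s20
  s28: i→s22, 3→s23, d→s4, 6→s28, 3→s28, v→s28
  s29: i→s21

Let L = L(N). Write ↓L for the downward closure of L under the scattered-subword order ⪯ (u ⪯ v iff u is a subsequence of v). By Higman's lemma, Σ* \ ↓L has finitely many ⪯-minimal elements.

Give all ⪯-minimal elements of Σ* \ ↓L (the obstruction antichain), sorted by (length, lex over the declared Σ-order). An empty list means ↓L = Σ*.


|Q|=30, |F|=14, |δ|=109 (16 ε).
min D↑ (12 st, q0=0, F={6}): 0:3→0,i→1,v→0,6→0,d→2 1:3→3,i→1,v→1,6→1,d→4 2:3→2,i→4,v→2,6→2,d→5 3:3→3,i→6,v→3,6→3,d→7 4:3→7,i→4,v→4,6→4,d→8 5:3→9,i→8,v→5,6→5,d→9 6:3→6,i→6,v→6,6→6,d→6 7:3→7,i→6,v→7,6→7,d→10 8:3→11,i→8,v→8,6→8,d→9 9:3→6,i→9,v→9,6→9,d→9 10:3→11,i→6,v→10,6→10,d→11 11:3→6,i→6,v→11,6→11,d→11 (ε-aug+det+¬).
'i3i': |S_i|=[23, 18, 11, 3] end={s21,s22,s23} ∉↓L; 3/3 del acc.
'dd33': N↓-sim [23, 16, 11, 6, 1] end={s22} ∉↓L; 4/4 single-dels accept.
'ddd3': run [23, 16, 11, 5, 1] end={s22} rej; 4/4 single-dels accept.
3 obstructions.

A = [i3i, dd33, ddd3].


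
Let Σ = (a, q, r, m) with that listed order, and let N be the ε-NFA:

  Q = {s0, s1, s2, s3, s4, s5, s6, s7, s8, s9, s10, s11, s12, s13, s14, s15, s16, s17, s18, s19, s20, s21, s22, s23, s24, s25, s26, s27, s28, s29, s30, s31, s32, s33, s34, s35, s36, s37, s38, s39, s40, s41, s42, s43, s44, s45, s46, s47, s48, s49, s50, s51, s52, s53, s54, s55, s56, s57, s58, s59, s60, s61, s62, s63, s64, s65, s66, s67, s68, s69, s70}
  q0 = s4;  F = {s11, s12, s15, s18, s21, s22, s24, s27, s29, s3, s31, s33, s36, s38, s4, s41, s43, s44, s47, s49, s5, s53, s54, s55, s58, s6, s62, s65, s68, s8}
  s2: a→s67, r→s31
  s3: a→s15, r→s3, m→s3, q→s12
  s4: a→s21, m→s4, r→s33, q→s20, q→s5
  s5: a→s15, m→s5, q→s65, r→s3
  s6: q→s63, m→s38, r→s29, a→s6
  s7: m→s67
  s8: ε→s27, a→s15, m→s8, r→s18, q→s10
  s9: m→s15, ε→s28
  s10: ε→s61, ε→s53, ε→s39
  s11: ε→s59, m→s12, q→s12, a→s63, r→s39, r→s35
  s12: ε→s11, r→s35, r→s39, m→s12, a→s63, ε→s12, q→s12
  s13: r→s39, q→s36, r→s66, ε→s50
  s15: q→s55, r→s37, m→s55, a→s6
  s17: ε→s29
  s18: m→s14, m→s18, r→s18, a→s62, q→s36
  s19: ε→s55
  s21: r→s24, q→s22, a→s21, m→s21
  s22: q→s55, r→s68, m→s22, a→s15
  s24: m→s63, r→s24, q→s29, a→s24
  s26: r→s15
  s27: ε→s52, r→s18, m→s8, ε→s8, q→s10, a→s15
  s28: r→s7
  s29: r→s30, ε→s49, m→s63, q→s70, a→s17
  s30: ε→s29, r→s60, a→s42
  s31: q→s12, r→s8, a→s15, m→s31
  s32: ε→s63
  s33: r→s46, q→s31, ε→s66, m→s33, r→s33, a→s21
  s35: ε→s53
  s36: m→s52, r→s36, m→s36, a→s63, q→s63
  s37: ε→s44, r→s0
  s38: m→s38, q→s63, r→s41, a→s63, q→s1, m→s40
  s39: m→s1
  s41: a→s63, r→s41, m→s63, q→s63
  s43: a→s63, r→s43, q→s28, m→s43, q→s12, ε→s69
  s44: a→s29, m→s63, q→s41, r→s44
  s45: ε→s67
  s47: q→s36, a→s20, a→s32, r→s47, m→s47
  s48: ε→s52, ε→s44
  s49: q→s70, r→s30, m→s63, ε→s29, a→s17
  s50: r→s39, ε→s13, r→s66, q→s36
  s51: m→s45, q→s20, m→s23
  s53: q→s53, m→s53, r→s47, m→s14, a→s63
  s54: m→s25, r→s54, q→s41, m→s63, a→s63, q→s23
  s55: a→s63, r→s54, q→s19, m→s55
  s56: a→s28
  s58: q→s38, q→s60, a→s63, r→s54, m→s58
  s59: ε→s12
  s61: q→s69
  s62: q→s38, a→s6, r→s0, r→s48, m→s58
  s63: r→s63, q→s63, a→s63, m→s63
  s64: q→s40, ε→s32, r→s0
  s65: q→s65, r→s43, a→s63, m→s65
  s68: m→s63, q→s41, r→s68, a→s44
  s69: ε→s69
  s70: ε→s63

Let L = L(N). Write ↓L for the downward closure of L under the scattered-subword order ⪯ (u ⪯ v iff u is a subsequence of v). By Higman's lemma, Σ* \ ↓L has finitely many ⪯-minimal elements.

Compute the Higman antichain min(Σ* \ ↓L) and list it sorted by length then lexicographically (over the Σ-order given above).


|Q|=71, |F|=30, |δ|=191 (29 ε).
min D↑ (28 st, q0=0, F={13}): 0:a→1,q→2,r→3,m→0 1:a→1,q→4,r→5,m→1 2:a→6,q→7,r→8,m→2 3:a→1,q→9,r→3,m→3 4:a→6,q→10,r→11,m→4 5:a→5,q→12,r→5,m→13 6:a→14,q→10,r→15,m→10 7:a→13,q→7,r→16,m→7 8:a→6,q→17,r→8,m→8 9:a→6,q→17,r→18,m→9 10:a→13,q→10,r→19,m→10 11:a→15,q→20,r→11,m→13 12:a→12,q→13,r→12,m→13 13:a→13,q→13,r→13,m→13 14:a→14,q→13,r→12,m→21 15:a→12,q→20,r→15,m→13 16:a→13,q→17,r→16,m→16 17:a→13,q→17,r→22,m→17 18:a→6,q→22,r→23,m→18 19:a→13,q→20,r→19,m→13 20:a→13,q→13,r→20,m→13 21:a→13,q→13,r→20,m→21 22:a→13,q→22,r→24,m→22 23:a→25,q→26,r→23,m→23 24:a→13,q→26,r→24,m→24 25:a→14,q→21,r→15,m→27 26:a→13,q→13,r→26,m→26 27:a→13,q→21,r→19,m→27 [Hopcroft].
'arm': |S_i|=[59, 32, 19, 2] end={s25,s63} — reject; 3/3 deletions ∈↓L.
'qqa': run [59, 53, 32, 3] end={s20,s32,s63} ∉↓L; 3/3 del acc.
'arqq': N↓-sim [59, 32, 19, 10, 2] end={s63,s70} ∉↓L; 4/4 single-dels accept.
'qaaq': run [59, 53, 28, 13, 3] end={s1,s63,s70} — reject; 4/4 deletions ∈↓L.
'qama': |S_i|=[59, 53, 28, 12, 1] end={s63} rej; 4/4 del acc.
'rqrrqq': run [59, 56, 49, 43, 30, 10, 2] end={s1,s63} rej; 6/6 single-dels accept.
6 words, ⪯-incomp.

A = [arm, qqa, arqq, qaaq, qama, rqrrqq].


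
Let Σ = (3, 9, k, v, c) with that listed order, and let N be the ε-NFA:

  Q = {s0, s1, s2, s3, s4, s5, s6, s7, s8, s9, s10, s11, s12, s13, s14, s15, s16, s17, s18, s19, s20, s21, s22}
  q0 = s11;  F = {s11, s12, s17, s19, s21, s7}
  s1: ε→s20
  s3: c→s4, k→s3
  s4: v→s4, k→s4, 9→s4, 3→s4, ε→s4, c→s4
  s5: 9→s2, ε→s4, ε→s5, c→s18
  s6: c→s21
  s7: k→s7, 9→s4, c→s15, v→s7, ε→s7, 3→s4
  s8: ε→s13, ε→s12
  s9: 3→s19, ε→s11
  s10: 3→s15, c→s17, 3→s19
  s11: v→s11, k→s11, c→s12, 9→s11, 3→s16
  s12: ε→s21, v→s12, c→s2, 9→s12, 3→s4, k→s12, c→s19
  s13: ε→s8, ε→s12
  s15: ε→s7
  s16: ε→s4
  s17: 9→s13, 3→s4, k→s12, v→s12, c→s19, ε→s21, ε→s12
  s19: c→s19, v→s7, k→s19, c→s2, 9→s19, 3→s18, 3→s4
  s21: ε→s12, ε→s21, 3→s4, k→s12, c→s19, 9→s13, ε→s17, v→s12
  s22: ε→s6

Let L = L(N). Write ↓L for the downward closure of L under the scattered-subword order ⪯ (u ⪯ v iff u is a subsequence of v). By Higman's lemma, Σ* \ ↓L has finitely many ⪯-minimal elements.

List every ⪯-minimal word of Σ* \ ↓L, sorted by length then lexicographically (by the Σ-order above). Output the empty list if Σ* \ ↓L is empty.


|Q|=23, |F|=6, |δ|=66 (19 ε).
min D↑ (5 st, q0=0, F={1}): 0:3→1,9→0,k→0,v→0,c→2 1:3→1,9→1,k→1,v→1,c→1 2:3→1,9→2,k→2,v→2,c→3 3:3→1,9→3,k→3,v→4,c→3 4:3→1,9→1,k→4,v→4,c→4.
'3': run [13, 3] end={s16,s18,s4} ∉↓L; 1/1 deletions ∈↓L.
'ccv9': N↓-sim [13, 11, 6, 3, 1] end={s4} ∉↓L; 4/4 single-dels accept.
2 words, ⪯-incomp.

Antichain: [3, ccv9].


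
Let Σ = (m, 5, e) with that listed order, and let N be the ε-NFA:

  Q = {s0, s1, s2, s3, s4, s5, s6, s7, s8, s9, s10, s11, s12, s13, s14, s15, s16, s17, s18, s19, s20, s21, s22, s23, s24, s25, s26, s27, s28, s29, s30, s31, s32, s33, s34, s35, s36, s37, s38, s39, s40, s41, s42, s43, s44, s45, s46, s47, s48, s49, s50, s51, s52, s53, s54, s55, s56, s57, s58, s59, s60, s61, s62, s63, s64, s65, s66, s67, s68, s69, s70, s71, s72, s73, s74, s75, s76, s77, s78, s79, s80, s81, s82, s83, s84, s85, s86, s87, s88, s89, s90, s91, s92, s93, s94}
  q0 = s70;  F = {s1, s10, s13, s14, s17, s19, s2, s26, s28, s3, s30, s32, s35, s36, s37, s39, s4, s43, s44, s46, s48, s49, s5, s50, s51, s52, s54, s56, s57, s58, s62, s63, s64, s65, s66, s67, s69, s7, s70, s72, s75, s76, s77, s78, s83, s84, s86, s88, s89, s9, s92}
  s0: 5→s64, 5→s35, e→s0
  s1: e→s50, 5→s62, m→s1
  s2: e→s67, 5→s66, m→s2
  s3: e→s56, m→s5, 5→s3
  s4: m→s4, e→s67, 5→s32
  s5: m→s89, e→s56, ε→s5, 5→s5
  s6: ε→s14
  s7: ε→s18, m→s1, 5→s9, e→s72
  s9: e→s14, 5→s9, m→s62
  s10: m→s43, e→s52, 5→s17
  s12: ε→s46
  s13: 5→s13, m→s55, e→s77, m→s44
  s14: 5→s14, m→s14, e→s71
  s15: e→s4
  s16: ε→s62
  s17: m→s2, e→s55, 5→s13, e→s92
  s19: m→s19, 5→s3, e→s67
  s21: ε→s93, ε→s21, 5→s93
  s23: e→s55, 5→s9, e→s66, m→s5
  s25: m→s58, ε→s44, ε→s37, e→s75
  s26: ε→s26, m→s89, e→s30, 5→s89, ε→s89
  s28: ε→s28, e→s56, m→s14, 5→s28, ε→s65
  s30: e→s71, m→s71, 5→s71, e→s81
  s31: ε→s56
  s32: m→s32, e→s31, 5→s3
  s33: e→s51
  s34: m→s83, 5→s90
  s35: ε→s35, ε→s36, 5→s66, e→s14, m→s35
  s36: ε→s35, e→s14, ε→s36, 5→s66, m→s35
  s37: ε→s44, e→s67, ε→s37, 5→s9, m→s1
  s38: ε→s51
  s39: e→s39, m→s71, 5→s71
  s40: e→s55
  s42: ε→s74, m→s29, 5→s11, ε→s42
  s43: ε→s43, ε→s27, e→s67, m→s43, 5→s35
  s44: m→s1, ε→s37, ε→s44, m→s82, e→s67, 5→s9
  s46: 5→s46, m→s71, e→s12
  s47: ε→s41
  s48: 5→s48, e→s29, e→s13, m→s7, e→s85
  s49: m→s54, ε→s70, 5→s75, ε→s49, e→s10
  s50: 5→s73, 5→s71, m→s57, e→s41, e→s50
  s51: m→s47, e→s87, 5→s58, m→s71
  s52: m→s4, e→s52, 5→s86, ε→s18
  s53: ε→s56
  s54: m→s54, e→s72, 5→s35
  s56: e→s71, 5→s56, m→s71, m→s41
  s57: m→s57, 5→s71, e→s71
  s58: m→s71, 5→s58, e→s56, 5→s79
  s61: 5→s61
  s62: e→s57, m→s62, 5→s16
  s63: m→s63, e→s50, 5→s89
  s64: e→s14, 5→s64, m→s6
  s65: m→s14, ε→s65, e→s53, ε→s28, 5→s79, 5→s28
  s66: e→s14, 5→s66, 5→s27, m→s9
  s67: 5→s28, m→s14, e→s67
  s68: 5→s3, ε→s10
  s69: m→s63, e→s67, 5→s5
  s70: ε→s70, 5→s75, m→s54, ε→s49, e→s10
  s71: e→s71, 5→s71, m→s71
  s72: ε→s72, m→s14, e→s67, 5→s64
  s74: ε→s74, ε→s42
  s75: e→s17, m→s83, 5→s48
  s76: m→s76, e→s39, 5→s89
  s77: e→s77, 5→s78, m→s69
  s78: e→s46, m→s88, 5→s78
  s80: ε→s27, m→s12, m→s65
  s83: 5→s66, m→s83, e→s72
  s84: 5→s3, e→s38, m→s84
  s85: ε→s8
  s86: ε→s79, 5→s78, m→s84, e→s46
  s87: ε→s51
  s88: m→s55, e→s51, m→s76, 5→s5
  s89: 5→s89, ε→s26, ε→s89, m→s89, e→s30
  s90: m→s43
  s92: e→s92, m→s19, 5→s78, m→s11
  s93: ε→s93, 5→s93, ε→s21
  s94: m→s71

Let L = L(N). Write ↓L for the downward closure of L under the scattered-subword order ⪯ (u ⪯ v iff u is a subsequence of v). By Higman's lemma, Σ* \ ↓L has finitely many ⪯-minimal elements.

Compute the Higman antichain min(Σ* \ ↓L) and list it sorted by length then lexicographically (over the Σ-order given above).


A = [m5ee, meme, ee5em, 55mme5].

|Q|=95, |F|=51, |δ|=243 (48 ε).
min D↑ (47 st, q0=0, F={22}): 0:m→1,5→2,e→3 1:m→1,5→4,e→5 2:m→6,5→7,e→8 3:m→9,5→8,e→10 4:m→4,5→11,e→12 5:m→12,5→13,e→14 6:m→6,5→11,e→5 7:m→15,5→7,e→16 8:m→17,5→16,e→18 9:m→9,5→4,e→14 10:m→19,5→20,e→10 11:m→21,5→11,e→12 12:m→12,5→12,e→22 13:m→12,5→13,e→12 14:m→12,5→23,e→14 15:m→24,5→21,e→5 16:m→25,5→16,e→26 17:m→17,5→11,e→14 18:m→27,5→28,e→18 19:m→19,5→29,e→14 20:m→30,5→28,e→31 21:m→32,5→21,e→12 22:m→22,5→22,e→22 23:m→12,5→23,e→33 24:m→24,5→32,e→34 25:m→24,5→21,e→14 26:m→35,5→28,e→26 27:m→27,5→36,e→14 28:m→37,5→28,e→31 29:m→29,5→36,e→33 30:m→30,5→36,e→38 31:m→22,5→31,e→31 32:m→32,5→32,e→39 33:m→22,5→33,e→22 34:m→39,5→22,e→34 35:m→40,5→41,e→14 36:m→41,5→36,e→33 37:m→42,5→41,e→38 38:m→22,5→43,e→38 39:m→39,5→22,e→22 40:m→40,5→44,e→34 41:m→44,5→41,e→33 42:m→42,5→44,e→45 43:m→22,5→43,e→33 44:m→44,5→44,e→46 45:m→22,5→22,e→45 46:m→22,5→22,e→22 [Hopcroft].
'm5ee': run [72, 55, 28, 9, 2] end={s71,s81} rej; 4/4 del acc.
'meme': N↓-sim [72, 55, 24, 6, 1] end={s71} — reject; 4/4 deletions ∈↓L.
'ee5em': N↓-sim [72, 65, 43, 31, 16, 3] end={s41,s47,s71} ∉↓L; 5/5 single-dels accept.
'55mme5': |S_i|=[72, 65, 51, 39, 20, 8, 2] end={s71,s73} ∉↓L; 6/6 deletions ∈↓L.
4 minimals (antichain).
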